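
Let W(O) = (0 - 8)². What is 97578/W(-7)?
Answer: 48789/32 ≈ 1524.7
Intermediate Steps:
W(O) = 64 (W(O) = (-8)² = 64)
97578/W(-7) = 97578/64 = 97578*(1/64) = 48789/32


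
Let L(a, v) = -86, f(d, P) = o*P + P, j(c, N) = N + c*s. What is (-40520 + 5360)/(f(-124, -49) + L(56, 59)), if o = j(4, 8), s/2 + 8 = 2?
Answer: -7032/365 ≈ -19.266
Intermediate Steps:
s = -12 (s = -16 + 2*2 = -16 + 4 = -12)
j(c, N) = N - 12*c (j(c, N) = N + c*(-12) = N - 12*c)
o = -40 (o = 8 - 12*4 = 8 - 48 = -40)
f(d, P) = -39*P (f(d, P) = -40*P + P = -39*P)
(-40520 + 5360)/(f(-124, -49) + L(56, 59)) = (-40520 + 5360)/(-39*(-49) - 86) = -35160/(1911 - 86) = -35160/1825 = -35160*1/1825 = -7032/365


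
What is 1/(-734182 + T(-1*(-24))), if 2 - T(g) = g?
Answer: -1/734204 ≈ -1.3620e-6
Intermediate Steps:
T(g) = 2 - g
1/(-734182 + T(-1*(-24))) = 1/(-734182 + (2 - (-1)*(-24))) = 1/(-734182 + (2 - 1*24)) = 1/(-734182 + (2 - 24)) = 1/(-734182 - 22) = 1/(-734204) = -1/734204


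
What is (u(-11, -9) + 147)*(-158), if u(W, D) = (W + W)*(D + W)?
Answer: -92746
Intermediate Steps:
u(W, D) = 2*W*(D + W) (u(W, D) = (2*W)*(D + W) = 2*W*(D + W))
(u(-11, -9) + 147)*(-158) = (2*(-11)*(-9 - 11) + 147)*(-158) = (2*(-11)*(-20) + 147)*(-158) = (440 + 147)*(-158) = 587*(-158) = -92746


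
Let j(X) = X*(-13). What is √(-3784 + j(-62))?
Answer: I*√2978 ≈ 54.571*I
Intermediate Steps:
j(X) = -13*X
√(-3784 + j(-62)) = √(-3784 - 13*(-62)) = √(-3784 + 806) = √(-2978) = I*√2978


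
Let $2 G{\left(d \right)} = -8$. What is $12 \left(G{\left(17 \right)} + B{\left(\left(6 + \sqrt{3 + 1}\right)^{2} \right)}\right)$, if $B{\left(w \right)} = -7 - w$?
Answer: $-900$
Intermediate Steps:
$G{\left(d \right)} = -4$ ($G{\left(d \right)} = \frac{1}{2} \left(-8\right) = -4$)
$12 \left(G{\left(17 \right)} + B{\left(\left(6 + \sqrt{3 + 1}\right)^{2} \right)}\right) = 12 \left(-4 - \left(7 + \left(6 + \sqrt{3 + 1}\right)^{2}\right)\right) = 12 \left(-4 - \left(7 + \left(6 + \sqrt{4}\right)^{2}\right)\right) = 12 \left(-4 - \left(7 + \left(6 + 2\right)^{2}\right)\right) = 12 \left(-4 - 71\right) = 12 \left(-75\right) = -900$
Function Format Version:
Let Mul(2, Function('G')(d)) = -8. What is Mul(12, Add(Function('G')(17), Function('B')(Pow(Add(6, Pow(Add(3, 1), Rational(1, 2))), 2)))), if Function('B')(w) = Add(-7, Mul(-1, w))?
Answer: -900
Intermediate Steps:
Function('G')(d) = -4 (Function('G')(d) = Mul(Rational(1, 2), -8) = -4)
Mul(12, Add(Function('G')(17), Function('B')(Pow(Add(6, Pow(Add(3, 1), Rational(1, 2))), 2)))) = Mul(12, Add(-4, Add(-7, Mul(-1, Pow(Add(6, Pow(Add(3, 1), Rational(1, 2))), 2))))) = Mul(12, Add(-4, Add(-7, Mul(-1, Pow(Add(6, Pow(4, Rational(1, 2))), 2))))) = Mul(12, Add(-4, Add(-7, Mul(-1, Pow(Add(6, 2), 2))))) = Mul(12, Add(-4, Add(-7, Mul(-1, Pow(8, 2))))) = Mul(12, Add(-4, Add(-7, Mul(-1, 64)))) = Mul(12, Add(-4, Add(-7, -64))) = Mul(12, Add(-4, -71)) = Mul(12, -75) = -900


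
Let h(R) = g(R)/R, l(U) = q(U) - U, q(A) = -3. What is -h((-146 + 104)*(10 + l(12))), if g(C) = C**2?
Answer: -210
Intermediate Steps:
l(U) = -3 - U
h(R) = R (h(R) = R**2/R = R)
-h((-146 + 104)*(10 + l(12))) = -(-146 + 104)*(10 + (-3 - 1*12)) = -(-42)*(10 + (-3 - 12)) = -(-42)*(10 - 15) = -(-42)*(-5) = -1*210 = -210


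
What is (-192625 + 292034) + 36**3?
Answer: 146065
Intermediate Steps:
(-192625 + 292034) + 36**3 = 99409 + 46656 = 146065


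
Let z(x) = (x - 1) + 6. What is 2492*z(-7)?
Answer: -4984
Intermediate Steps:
z(x) = 5 + x (z(x) = (-1 + x) + 6 = 5 + x)
2492*z(-7) = 2492*(5 - 7) = 2492*(-2) = -4984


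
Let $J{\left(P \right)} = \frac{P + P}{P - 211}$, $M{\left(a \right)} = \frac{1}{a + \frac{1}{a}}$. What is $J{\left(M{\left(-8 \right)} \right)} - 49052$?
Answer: $- \frac{673140580}{13723} \approx -49052.0$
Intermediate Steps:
$J{\left(P \right)} = \frac{2 P}{-211 + P}$
$J{\left(M{\left(-8 \right)} \right)} - 49052 = \frac{2 \left(- \frac{8}{1 + \left(-8\right)^{2}}\right)}{-211 - \frac{8}{1 + \left(-8\right)^{2}}} - 49052 = \frac{2 \left(- \frac{8}{1 + 64}\right)}{-211 - \frac{8}{1 + 64}} - 49052 = \frac{2 \left(- \frac{8}{65}\right)}{-211 - \frac{8}{65}} - 49052 = \frac{2 \left(\left(-8\right) \frac{1}{65}\right)}{-211 - \frac{8}{65}} - 49052 = 2 \left(- \frac{8}{65}\right) \frac{1}{-211 - \frac{8}{65}} - 49052 = 2 \left(- \frac{8}{65}\right) \frac{1}{- \frac{13723}{65}} - 49052 = 2 \left(- \frac{8}{65}\right) \left(- \frac{65}{13723}\right) - 49052 = \frac{16}{13723} - 49052 = - \frac{673140580}{13723}$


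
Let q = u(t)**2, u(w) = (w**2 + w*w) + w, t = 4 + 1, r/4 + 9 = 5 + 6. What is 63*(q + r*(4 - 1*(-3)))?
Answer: 194103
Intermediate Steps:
r = 8 (r = -36 + 4*(5 + 6) = -36 + 4*11 = -36 + 44 = 8)
t = 5
u(w) = w + 2*w**2 (u(w) = (w**2 + w**2) + w = 2*w**2 + w = w + 2*w**2)
q = 3025 (q = (5*(1 + 2*5))**2 = (5*(1 + 10))**2 = (5*11)**2 = 55**2 = 3025)
63*(q + r*(4 - 1*(-3))) = 63*(3025 + 8*(4 - 1*(-3))) = 63*(3025 + 8*(4 + 3)) = 63*(3025 + 8*7) = 63*(3025 + 56) = 63*3081 = 194103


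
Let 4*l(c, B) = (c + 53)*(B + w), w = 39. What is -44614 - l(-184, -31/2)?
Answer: -350755/8 ≈ -43844.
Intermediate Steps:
l(c, B) = (39 + B)*(53 + c)/4 (l(c, B) = ((c + 53)*(B + 39))/4 = ((53 + c)*(39 + B))/4 = ((39 + B)*(53 + c))/4 = (39 + B)*(53 + c)/4)
-44614 - l(-184, -31/2) = -44614 - (2067/4 + (39/4)*(-184) + 53*(-31/2)/4 + (¼)*(-31/2)*(-184)) = -44614 - (2067/4 - 1794 + 53*(-31*½)/4 + (¼)*(-31*½)*(-184)) = -44614 - (2067/4 - 1794 + (53/4)*(-31/2) + (¼)*(-31/2)*(-184)) = -44614 - (2067/4 - 1794 - 1643/8 + 713) = -44614 - 1*(-6157/8) = -44614 + 6157/8 = -350755/8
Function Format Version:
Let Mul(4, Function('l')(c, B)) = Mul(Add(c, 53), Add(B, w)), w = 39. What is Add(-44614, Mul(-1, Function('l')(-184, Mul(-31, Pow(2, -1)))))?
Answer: Rational(-350755, 8) ≈ -43844.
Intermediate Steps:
Function('l')(c, B) = Mul(Rational(1, 4), Add(39, B), Add(53, c)) (Function('l')(c, B) = Mul(Rational(1, 4), Mul(Add(c, 53), Add(B, 39))) = Mul(Rational(1, 4), Mul(Add(53, c), Add(39, B))) = Mul(Rational(1, 4), Mul(Add(39, B), Add(53, c))) = Mul(Rational(1, 4), Add(39, B), Add(53, c)))
Add(-44614, Mul(-1, Function('l')(-184, Mul(-31, Pow(2, -1))))) = Add(-44614, Mul(-1, Add(Rational(2067, 4), Mul(Rational(39, 4), -184), Mul(Rational(53, 4), Mul(-31, Pow(2, -1))), Mul(Rational(1, 4), Mul(-31, Pow(2, -1)), -184)))) = Add(-44614, Mul(-1, Add(Rational(2067, 4), -1794, Mul(Rational(53, 4), Mul(-31, Rational(1, 2))), Mul(Rational(1, 4), Mul(-31, Rational(1, 2)), -184)))) = Add(-44614, Mul(-1, Add(Rational(2067, 4), -1794, Mul(Rational(53, 4), Rational(-31, 2)), Mul(Rational(1, 4), Rational(-31, 2), -184)))) = Add(-44614, Mul(-1, Add(Rational(2067, 4), -1794, Rational(-1643, 8), 713))) = Add(-44614, Mul(-1, Rational(-6157, 8))) = Add(-44614, Rational(6157, 8)) = Rational(-350755, 8)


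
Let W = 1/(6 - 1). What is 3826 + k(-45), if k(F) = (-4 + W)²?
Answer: 96011/25 ≈ 3840.4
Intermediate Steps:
W = ⅕ (W = 1/5 = ⅕ ≈ 0.20000)
k(F) = 361/25 (k(F) = (-4 + ⅕)² = (-19/5)² = 361/25)
3826 + k(-45) = 3826 + 361/25 = 96011/25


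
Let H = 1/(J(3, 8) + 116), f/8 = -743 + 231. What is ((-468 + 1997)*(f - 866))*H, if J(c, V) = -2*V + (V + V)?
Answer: -3793449/58 ≈ -65404.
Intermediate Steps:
f = -4096 (f = 8*(-743 + 231) = 8*(-512) = -4096)
J(c, V) = 0 (J(c, V) = -2*V + 2*V = 0)
H = 1/116 (H = 1/(0 + 116) = 1/116 ≈ 0.0086207)
((-468 + 1997)*(f - 866))*H = ((-468 + 1997)*(-4096 - 866))*(1/116) = (1529*(-4962))*(1/116) = -7586898*1/116 = -3793449/58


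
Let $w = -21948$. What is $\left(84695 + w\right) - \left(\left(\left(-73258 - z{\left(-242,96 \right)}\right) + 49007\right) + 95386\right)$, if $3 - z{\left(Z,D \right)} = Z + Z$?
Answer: $-7901$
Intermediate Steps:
$z{\left(Z,D \right)} = 3 - 2 Z$ ($z{\left(Z,D \right)} = 3 - \left(Z + Z\right) = 3 - 2 Z$)
$\left(84695 + w\right) - \left(\left(\left(-73258 - z{\left(-242,96 \right)}\right) + 49007\right) + 95386\right) = \left(84695 - 21948\right) - \left(\left(\left(-73258 - \left(3 - -484\right)\right) + 49007\right) + 95386\right) = 62747 - \left(\left(\left(-73258 - \left(3 + 484\right)\right) + 49007\right) + 95386\right) = 62747 - \left(\left(\left(-73258 - 487\right) + 49007\right) + 95386\right) = 62747 - \left(\left(-73745 + 49007\right) + 95386\right) = 62747 - \left(-24738 + 95386\right) = 62747 - 70648 = -7901$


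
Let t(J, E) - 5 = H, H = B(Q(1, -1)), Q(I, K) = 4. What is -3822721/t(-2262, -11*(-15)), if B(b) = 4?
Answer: -3822721/9 ≈ -4.2475e+5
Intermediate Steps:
H = 4
t(J, E) = 9 (t(J, E) = 5 + 4 = 9)
-3822721/t(-2262, -11*(-15)) = -3822721/9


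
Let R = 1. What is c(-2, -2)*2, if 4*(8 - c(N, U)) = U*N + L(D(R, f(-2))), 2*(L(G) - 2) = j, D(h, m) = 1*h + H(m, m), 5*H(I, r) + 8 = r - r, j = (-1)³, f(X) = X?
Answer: 53/4 ≈ 13.250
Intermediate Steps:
j = -1
H(I, r) = -8/5 (H(I, r) = -8/5 + (r - r)/5 = -8/5 + (⅕)*0 = -8/5 + 0 = -8/5)
D(h, m) = -8/5 + h (D(h, m) = 1*h - 8/5 = h - 8/5 = -8/5 + h)
L(G) = 3/2 (L(G) = 2 + (½)*(-1) = 2 - ½ = 3/2)
c(N, U) = 61/8 - N*U/4 (c(N, U) = 8 - (U*N + 3/2)/4 = 8 - (N*U + 3/2)/4 = 8 - (3/2 + N*U)/4 = 8 + (-3/8 - N*U/4) = 61/8 - N*U/4)
c(-2, -2)*2 = (61/8 - ¼*(-2)*(-2))*2 = (61/8 - 1)*2 = (53/8)*2 = 53/4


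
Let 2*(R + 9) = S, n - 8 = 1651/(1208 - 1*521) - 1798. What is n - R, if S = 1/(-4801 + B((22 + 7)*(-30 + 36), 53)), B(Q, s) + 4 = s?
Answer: -3870966299/2176416 ≈ -1778.6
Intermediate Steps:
B(Q, s) = -4 + s
S = -1/4752 (S = 1/(-4801 + (-4 + 53)) = 1/(-4801 + 49) = 1/(-4752) = -1/4752 ≈ -0.00021044)
n = -1228079/687 (n = 8 + (1651/(1208 - 1*521) - 1798) = 8 + (1651/(1208 - 521) - 1798) = 8 + (1651/687 - 1798) = 8 - 1233575/687 = -1228079/687 ≈ -1787.6)
R = -85537/9504 (R = -9 + (½)*(-1/4752) = -9 - 1/9504 = -85537/9504 ≈ -9.0001)
n - R = -1228079/687 - 1*(-85537/9504) = -1228079/687 + 85537/9504 = -3870966299/2176416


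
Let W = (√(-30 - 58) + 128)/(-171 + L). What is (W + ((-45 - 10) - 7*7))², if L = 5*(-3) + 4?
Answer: (9528 + I*√22)²/8281 ≈ 10963.0 + 10.793*I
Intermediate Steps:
L = -11 (L = -15 + 4 = -11)
W = -64/91 - I*√22/91 (W = (√(-30 - 58) + 128)/(-171 - 11) = (√(-88) + 128)/(-182) = (2*I*√22 + 128)*(-1/182) = (128 + 2*I*√22)*(-1/182) = -64/91 - I*√22/91 ≈ -0.7033 - 0.051543*I)
(W + ((-45 - 10) - 7*7))² = ((-64/91 - I*√22/91) + ((-45 - 10) - 7*7))² = ((-64/91 - I*√22/91) + (-55 - 49))² = ((-64/91 - I*√22/91) - 104)² = (-9528/91 - I*√22/91)²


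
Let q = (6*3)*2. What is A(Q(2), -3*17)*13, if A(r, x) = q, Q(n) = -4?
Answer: 468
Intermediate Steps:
q = 36 (q = 18*2 = 36)
A(r, x) = 36
A(Q(2), -3*17)*13 = 36*13 = 468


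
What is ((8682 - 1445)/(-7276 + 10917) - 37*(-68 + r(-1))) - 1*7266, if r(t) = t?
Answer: -17152796/3641 ≈ -4711.0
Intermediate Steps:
((8682 - 1445)/(-7276 + 10917) - 37*(-68 + r(-1))) - 1*7266 = ((8682 - 1445)/(-7276 + 10917) - 37*(-68 - 1)) - 1*7266 = (7237/3641 - 37*(-69)) - 7266 = (7237*(1/3641) - 1*(-2553)) - 7266 = (7237/3641 + 2553) - 7266 = 9302710/3641 - 7266 = -17152796/3641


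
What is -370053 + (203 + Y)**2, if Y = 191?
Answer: -214817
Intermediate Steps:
-370053 + (203 + Y)**2 = -370053 + (203 + 191)**2 = -370053 + 394**2 = -370053 + 155236 = -214817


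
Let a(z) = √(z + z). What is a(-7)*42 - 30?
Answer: -30 + 42*I*√14 ≈ -30.0 + 157.15*I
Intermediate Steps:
a(z) = √2*√z (a(z) = √(2*z) = √2*√z)
a(-7)*42 - 30 = (√2*√(-7))*42 - 30 = (√2*(I*√7))*42 - 30 = (I*√14)*42 - 30 = 42*I*√14 - 30 = -30 + 42*I*√14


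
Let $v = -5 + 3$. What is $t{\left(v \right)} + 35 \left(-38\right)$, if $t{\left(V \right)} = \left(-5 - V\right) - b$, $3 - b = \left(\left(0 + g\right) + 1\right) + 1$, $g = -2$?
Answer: $-1336$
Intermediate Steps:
$v = -2$
$b = 3$ ($b = 3 - \left(\left(\left(0 - 2\right) + 1\right) + 1\right) = 3 - \left(\left(-2 + 1\right) + 1\right) = 3 - \left(-1 + 1\right) = 3 - 0 = 3 + 0 = 3$)
$t{\left(V \right)} = -8 - V$ ($t{\left(V \right)} = \left(-5 - V\right) - 3 = -8 - V$)
$t{\left(v \right)} + 35 \left(-38\right) = \left(-8 - -2\right) + 35 \left(-38\right) = \left(-8 + 2\right) - 1330 = -6 - 1330 = -1336$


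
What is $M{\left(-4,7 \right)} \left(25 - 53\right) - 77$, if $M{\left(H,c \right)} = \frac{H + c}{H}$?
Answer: $-56$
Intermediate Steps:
$M{\left(H,c \right)} = \frac{H + c}{H}$
$M{\left(-4,7 \right)} \left(25 - 53\right) - 77 = \frac{-4 + 7}{-4} \left(25 - 53\right) - 77 = \left(- \frac{1}{4}\right) 3 \left(-28\right) - 77 = \left(- \frac{3}{4}\right) \left(-28\right) - 77 = 21 - 77 = -56$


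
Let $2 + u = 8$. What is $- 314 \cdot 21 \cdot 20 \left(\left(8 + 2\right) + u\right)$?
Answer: $-2110080$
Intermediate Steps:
$u = 6$ ($u = -2 + 8 = 6$)
$- 314 \cdot 21 \cdot 20 \left(\left(8 + 2\right) + u\right) = - 314 \cdot 21 \cdot 20 \left(\left(8 + 2\right) + 6\right) = - 314 \cdot 420 \left(10 + 6\right) = - 314 \cdot 420 \cdot 16 = \left(-314\right) 6720 = -2110080$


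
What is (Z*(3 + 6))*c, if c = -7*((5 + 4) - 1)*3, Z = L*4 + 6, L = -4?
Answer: 15120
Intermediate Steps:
Z = -10 (Z = -4*4 + 6 = -16 + 6 = -10)
c = -168 (c = -7*(9 - 1)*3 = -7*8*3 = -56*3 = -168)
(Z*(3 + 6))*c = -10*(3 + 6)*(-168) = -10*9*(-168) = -90*(-168) = 15120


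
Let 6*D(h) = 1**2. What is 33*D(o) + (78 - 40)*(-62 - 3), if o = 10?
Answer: -4929/2 ≈ -2464.5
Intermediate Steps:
D(h) = 1/6 (D(h) = (1/6)*1**2 = (1/6)*1 = 1/6)
33*D(o) + (78 - 40)*(-62 - 3) = 33*(1/6) + (78 - 40)*(-62 - 3) = 11/2 + 38*(-65) = 11/2 - 2470 = -4929/2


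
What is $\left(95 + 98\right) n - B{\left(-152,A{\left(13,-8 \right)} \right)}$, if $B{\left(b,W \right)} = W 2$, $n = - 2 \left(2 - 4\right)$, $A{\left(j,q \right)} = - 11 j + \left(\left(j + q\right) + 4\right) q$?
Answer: $1202$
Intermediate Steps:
$A{\left(j,q \right)} = - 11 j + q \left(4 + j + q\right)$ ($A{\left(j,q \right)} = - 11 j + \left(4 + j + q\right) q = - 11 j + q \left(4 + j + q\right)$)
$n = 4$ ($n = \left(-2\right) \left(-2\right) = 4$)
$B{\left(b,W \right)} = 2 W$
$\left(95 + 98\right) n - B{\left(-152,A{\left(13,-8 \right)} \right)} = \left(95 + 98\right) 4 - 2 \left(\left(-8\right)^{2} - 143 + 4 \left(-8\right) + 13 \left(-8\right)\right) = 193 \cdot 4 - 2 \left(64 - 143 - 32 - 104\right) = 772 - 2 \left(-215\right) = 772 - -430 = 772 + 430 = 1202$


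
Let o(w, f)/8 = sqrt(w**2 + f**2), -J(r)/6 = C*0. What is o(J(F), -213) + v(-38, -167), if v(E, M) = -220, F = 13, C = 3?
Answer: 1484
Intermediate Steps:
J(r) = 0 (J(r) = -18*0 = -6*0 = 0)
o(w, f) = 8*sqrt(f**2 + w**2) (o(w, f) = 8*sqrt(w**2 + f**2) = 8*sqrt(f**2 + w**2))
o(J(F), -213) + v(-38, -167) = 8*sqrt((-213)**2 + 0**2) - 220 = 8*sqrt(45369 + 0) - 220 = 8*sqrt(45369) - 220 = 8*213 - 220 = 1704 - 220 = 1484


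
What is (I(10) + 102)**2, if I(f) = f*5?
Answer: 23104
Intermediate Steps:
I(f) = 5*f
(I(10) + 102)**2 = (5*10 + 102)**2 = (50 + 102)**2 = 152**2 = 23104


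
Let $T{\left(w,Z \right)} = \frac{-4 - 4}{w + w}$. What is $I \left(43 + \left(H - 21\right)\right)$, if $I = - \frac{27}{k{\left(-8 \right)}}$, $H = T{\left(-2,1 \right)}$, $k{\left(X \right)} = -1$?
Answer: $648$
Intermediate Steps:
$T{\left(w,Z \right)} = - \frac{4}{w}$ ($T{\left(w,Z \right)} = - \frac{8}{2 w} = - 8 \frac{1}{2 w} = - \frac{4}{w}$)
$H = 2$ ($H = - \frac{4}{-2} = \left(-4\right) \left(- \frac{1}{2}\right) = 2$)
$I = 27$ ($I = - \frac{27}{-1} = \left(-27\right) \left(-1\right) = 27$)
$I \left(43 + \left(H - 21\right)\right) = 27 \left(43 + \left(2 - 21\right)\right) = 27 \left(43 - 19\right) = 27 \cdot 24 = 648$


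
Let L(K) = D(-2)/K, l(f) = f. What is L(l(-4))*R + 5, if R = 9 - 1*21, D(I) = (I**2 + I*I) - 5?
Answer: 14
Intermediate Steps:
D(I) = -5 + 2*I**2 (D(I) = (I**2 + I**2) - 5 = 2*I**2 - 5 = -5 + 2*I**2)
L(K) = 3/K (L(K) = (-5 + 2*(-2)**2)/K = (-5 + 2*4)/K = (-5 + 8)/K = 3/K)
R = -12 (R = 9 - 21 = -12)
L(l(-4))*R + 5 = (3/(-4))*(-12) + 5 = (3*(-1/4))*(-12) + 5 = -3/4*(-12) + 5 = 9 + 5 = 14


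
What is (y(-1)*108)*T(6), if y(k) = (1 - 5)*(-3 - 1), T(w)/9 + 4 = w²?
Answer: 497664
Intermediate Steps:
T(w) = -36 + 9*w²
y(k) = 16 (y(k) = -4*(-4) = 16)
(y(-1)*108)*T(6) = (16*108)*(-36 + 9*6²) = 1728*(-36 + 9*36) = 1728*(-36 + 324) = 1728*288 = 497664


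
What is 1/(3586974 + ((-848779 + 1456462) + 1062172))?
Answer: 1/5256829 ≈ 1.9023e-7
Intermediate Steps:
1/(3586974 + ((-848779 + 1456462) + 1062172)) = 1/(3586974 + (607683 + 1062172)) = 1/(3586974 + 1669855) = 1/5256829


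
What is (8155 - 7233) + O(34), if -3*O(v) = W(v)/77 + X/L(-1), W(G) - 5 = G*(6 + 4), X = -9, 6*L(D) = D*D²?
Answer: 69493/77 ≈ 902.51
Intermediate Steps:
L(D) = D³/6 (L(D) = (D*D²)/6 = D³/6)
W(G) = 5 + 10*G (W(G) = 5 + G*(6 + 4) = 5 + G*10 = 5 + 10*G)
O(v) = -4163/231 - 10*v/231 (O(v) = -((5 + 10*v)/77 - 9/((⅙)*(-1)³))/3 = -((5 + 10*v)*(1/77) - 9/((⅙)*(-1)))/3 = -((5/77 + 10*v/77) - 9/(-⅙))/3 = -((5/77 + 10*v/77) - 9*(-6))/3 = -((5/77 + 10*v/77) + 54)/3 = -(4163/77 + 10*v/77)/3 = -4163/231 - 10*v/231)
(8155 - 7233) + O(34) = (8155 - 7233) + (-4163/231 - 10/231*34) = 922 + (-4163/231 - 340/231) = 922 - 1501/77 = 69493/77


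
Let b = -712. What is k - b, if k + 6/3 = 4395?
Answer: 5105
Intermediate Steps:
k = 4393 (k = -2 + 4395 = 4393)
k - b = 4393 - 1*(-712) = 4393 + 712 = 5105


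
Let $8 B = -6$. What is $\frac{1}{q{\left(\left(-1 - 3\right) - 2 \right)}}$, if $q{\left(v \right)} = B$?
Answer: $- \frac{4}{3} \approx -1.3333$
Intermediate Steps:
$B = - \frac{3}{4}$ ($B = \frac{1}{8} \left(-6\right) = - \frac{3}{4} \approx -0.75$)
$q{\left(v \right)} = - \frac{3}{4}$
$\frac{1}{q{\left(\left(-1 - 3\right) - 2 \right)}} = \frac{1}{- \frac{3}{4}} = - \frac{4}{3}$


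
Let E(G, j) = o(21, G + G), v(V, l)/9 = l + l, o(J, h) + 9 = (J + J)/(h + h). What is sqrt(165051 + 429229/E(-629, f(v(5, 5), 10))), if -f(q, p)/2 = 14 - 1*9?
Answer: sqrt(41859233493)/597 ≈ 342.71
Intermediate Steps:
o(J, h) = -9 + J/h (o(J, h) = -9 + (J + J)/(h + h) = -9 + (2*J)/((2*h)) = -9 + (2*J)*(1/(2*h)) = -9 + J/h)
v(V, l) = 18*l (v(V, l) = 9*(l + l) = 9*(2*l) = 18*l)
f(q, p) = -10 (f(q, p) = -2*(14 - 1*9) = -2*(14 - 9) = -2*5 = -10)
E(G, j) = -9 + 21/(2*G) (E(G, j) = -9 + 21/(G + G) = -9 + 21/((2*G)) = -9 + 21*(1/(2*G)) = -9 + 21/(2*G))
sqrt(165051 + 429229/E(-629, f(v(5, 5), 10))) = sqrt(165051 + 429229/(-9 + (21/2)/(-629))) = sqrt(165051 + 429229/(-9 + (21/2)*(-1/629))) = sqrt(165051 + 429229/(-9 - 21/1258)) = sqrt(165051 + 429229/(-11343/1258)) = sqrt(165051 + 429229*(-1258/11343)) = sqrt(165051 - 28419478/597) = sqrt(70115969/597) = sqrt(41859233493)/597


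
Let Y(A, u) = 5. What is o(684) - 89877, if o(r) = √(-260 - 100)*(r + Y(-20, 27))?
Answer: -89877 + 4134*I*√10 ≈ -89877.0 + 13073.0*I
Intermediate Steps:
o(r) = 6*I*√10*(5 + r) (o(r) = √(-260 - 100)*(r + 5) = √(-360)*(5 + r) = (6*I*√10)*(5 + r) = 6*I*√10*(5 + r))
o(684) - 89877 = 6*I*√10*(5 + 684) - 89877 = 6*I*√10*689 - 89877 = 4134*I*√10 - 89877 = -89877 + 4134*I*√10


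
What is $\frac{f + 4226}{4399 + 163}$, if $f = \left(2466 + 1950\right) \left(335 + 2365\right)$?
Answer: $\frac{5963713}{2281} \approx 2614.5$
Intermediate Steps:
$f = 11923200$ ($f = 4416 \cdot 2700 = 11923200$)
$\frac{f + 4226}{4399 + 163} = \frac{11923200 + 4226}{4399 + 163} = \frac{11927426}{4562} = 11927426 \cdot \frac{1}{4562} = \frac{5963713}{2281}$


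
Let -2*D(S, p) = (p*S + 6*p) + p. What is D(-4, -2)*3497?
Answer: 10491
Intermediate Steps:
D(S, p) = -7*p/2 - S*p/2 (D(S, p) = -((p*S + 6*p) + p)/2 = -((S*p + 6*p) + p)/2 = -((6*p + S*p) + p)/2 = -(7*p + S*p)/2 = -7*p/2 - S*p/2)
D(-4, -2)*3497 = -½*(-2)*(7 - 4)*3497 = -½*(-2)*3*3497 = 3*3497 = 10491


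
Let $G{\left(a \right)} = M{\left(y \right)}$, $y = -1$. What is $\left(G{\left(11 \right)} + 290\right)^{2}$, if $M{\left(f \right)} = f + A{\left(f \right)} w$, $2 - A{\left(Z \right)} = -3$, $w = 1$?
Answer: $86436$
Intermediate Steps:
$A{\left(Z \right)} = 5$ ($A{\left(Z \right)} = 2 - -3 = 2 + 3 = 5$)
$M{\left(f \right)} = 5 + f$ ($M{\left(f \right)} = f + 5 \cdot 1 = f + 5 = 5 + f$)
$G{\left(a \right)} = 4$ ($G{\left(a \right)} = 5 - 1 = 4$)
$\left(G{\left(11 \right)} + 290\right)^{2} = \left(4 + 290\right)^{2} = 294^{2} = 86436$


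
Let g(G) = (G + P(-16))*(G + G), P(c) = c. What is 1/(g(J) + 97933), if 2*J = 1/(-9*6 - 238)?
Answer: 170528/16700327969 ≈ 1.0211e-5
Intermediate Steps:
J = -1/584 (J = 1/(2*(-9*6 - 238)) = 1/(2*(-54 - 238)) = (½)/(-292) = (½)*(-1/292) = -1/584 ≈ -0.0017123)
g(G) = 2*G*(-16 + G) (g(G) = (G - 16)*(G + G) = (-16 + G)*(2*G) = 2*G*(-16 + G))
1/(g(J) + 97933) = 1/(2*(-1/584)*(-16 - 1/584) + 97933) = 1/(2*(-1/584)*(-9345/584) + 97933) = 1/(9345/170528 + 97933) = 1/(16700327969/170528) = 170528/16700327969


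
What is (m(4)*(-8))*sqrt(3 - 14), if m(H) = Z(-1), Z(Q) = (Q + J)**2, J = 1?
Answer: 0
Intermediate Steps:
Z(Q) = (1 + Q)**2 (Z(Q) = (Q + 1)**2 = (1 + Q)**2)
m(H) = 0 (m(H) = (1 - 1)**2 = 0**2 = 0)
(m(4)*(-8))*sqrt(3 - 14) = (0*(-8))*sqrt(3 - 14) = 0*sqrt(-11) = 0*(I*sqrt(11)) = 0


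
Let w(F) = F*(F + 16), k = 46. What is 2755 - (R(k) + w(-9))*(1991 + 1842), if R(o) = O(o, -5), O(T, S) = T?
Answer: 67916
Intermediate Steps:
R(o) = o
w(F) = F*(16 + F)
2755 - (R(k) + w(-9))*(1991 + 1842) = 2755 - (46 - 9*(16 - 9))*(1991 + 1842) = 2755 - (46 - 9*7)*3833 = 2755 - (46 - 63)*3833 = 2755 - (-17)*3833 = 2755 - 1*(-65161) = 2755 + 65161 = 67916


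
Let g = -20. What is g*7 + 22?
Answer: -118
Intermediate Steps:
g*7 + 22 = -20*7 + 22 = -140 + 22 = -118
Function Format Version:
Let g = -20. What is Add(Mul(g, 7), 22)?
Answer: -118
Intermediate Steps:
Add(Mul(g, 7), 22) = Add(Mul(-20, 7), 22) = Add(-140, 22) = -118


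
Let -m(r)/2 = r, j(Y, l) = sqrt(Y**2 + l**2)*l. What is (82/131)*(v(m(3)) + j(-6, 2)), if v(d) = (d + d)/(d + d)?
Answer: 82/131 + 328*sqrt(10)/131 ≈ 8.5437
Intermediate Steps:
j(Y, l) = l*sqrt(Y**2 + l**2)
m(r) = -2*r
v(d) = 1 (v(d) = (2*d)/((2*d)) = (2*d)*(1/(2*d)) = 1)
(82/131)*(v(m(3)) + j(-6, 2)) = (82/131)*(1 + 2*sqrt((-6)**2 + 2**2)) = (82*(1/131))*(1 + 2*sqrt(36 + 4)) = 82*(1 + 2*sqrt(40))/131 = 82*(1 + 2*(2*sqrt(10)))/131 = 82*(1 + 4*sqrt(10))/131 = 82/131 + 328*sqrt(10)/131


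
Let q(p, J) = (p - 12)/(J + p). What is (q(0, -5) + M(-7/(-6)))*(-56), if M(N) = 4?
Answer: -1792/5 ≈ -358.40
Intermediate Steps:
q(p, J) = (-12 + p)/(J + p)
(q(0, -5) + M(-7/(-6)))*(-56) = ((-12 + 0)/(-5 + 0) + 4)*(-56) = (-12/(-5) + 4)*(-56) = (-1/5*(-12) + 4)*(-56) = (12/5 + 4)*(-56) = (32/5)*(-56) = -1792/5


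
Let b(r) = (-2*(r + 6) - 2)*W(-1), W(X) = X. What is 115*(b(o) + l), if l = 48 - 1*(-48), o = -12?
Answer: 9890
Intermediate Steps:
l = 96 (l = 48 + 48 = 96)
b(r) = 14 + 2*r (b(r) = (-2*(r + 6) - 2)*(-1) = (-2*(6 + r) - 2)*(-1) = ((-12 - 2*r) - 2)*(-1) = (-14 - 2*r)*(-1) = 14 + 2*r)
115*(b(o) + l) = 115*((14 + 2*(-12)) + 96) = 115*((14 - 24) + 96) = 115*(-10 + 96) = 115*86 = 9890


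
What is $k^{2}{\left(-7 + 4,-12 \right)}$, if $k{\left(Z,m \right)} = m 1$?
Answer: $144$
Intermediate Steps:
$k{\left(Z,m \right)} = m$
$k^{2}{\left(-7 + 4,-12 \right)} = \left(-12\right)^{2} = 144$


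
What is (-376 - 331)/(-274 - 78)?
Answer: 707/352 ≈ 2.0085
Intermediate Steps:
(-376 - 331)/(-274 - 78) = -707/(-352) = -707*(-1/352) = 707/352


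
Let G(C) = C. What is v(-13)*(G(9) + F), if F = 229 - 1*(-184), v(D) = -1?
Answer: -422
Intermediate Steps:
F = 413 (F = 229 + 184 = 413)
v(-13)*(G(9) + F) = -(9 + 413) = -1*422 = -422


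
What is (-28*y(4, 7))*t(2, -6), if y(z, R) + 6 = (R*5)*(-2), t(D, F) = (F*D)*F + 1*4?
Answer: 161728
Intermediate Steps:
t(D, F) = 4 + D*F**2 (t(D, F) = (D*F)*F + 4 = D*F**2 + 4 = 4 + D*F**2)
y(z, R) = -6 - 10*R (y(z, R) = -6 + (R*5)*(-2) = -6 + (5*R)*(-2) = -6 - 10*R)
(-28*y(4, 7))*t(2, -6) = (-28*(-6 - 10*7))*(4 + 2*(-6)**2) = (-28*(-6 - 70))*(4 + 2*36) = (-28*(-76))*(4 + 72) = 2128*76 = 161728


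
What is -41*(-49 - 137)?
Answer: 7626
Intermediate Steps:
-41*(-49 - 137) = -41*(-186) = 7626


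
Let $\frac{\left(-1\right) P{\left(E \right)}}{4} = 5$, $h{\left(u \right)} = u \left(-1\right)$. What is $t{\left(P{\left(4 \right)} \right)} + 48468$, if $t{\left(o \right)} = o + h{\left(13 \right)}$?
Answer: $48435$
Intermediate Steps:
$h{\left(u \right)} = - u$
$P{\left(E \right)} = -20$ ($P{\left(E \right)} = \left(-4\right) 5 = -20$)
$t{\left(o \right)} = -13 + o$ ($t{\left(o \right)} = o - 13 = -13 + o$)
$t{\left(P{\left(4 \right)} \right)} + 48468 = \left(-13 - 20\right) + 48468 = -33 + 48468 = 48435$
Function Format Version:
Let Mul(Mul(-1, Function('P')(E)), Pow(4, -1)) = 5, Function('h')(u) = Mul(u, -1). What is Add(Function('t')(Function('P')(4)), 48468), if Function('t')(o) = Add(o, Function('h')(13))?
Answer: 48435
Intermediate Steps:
Function('h')(u) = Mul(-1, u)
Function('P')(E) = -20 (Function('P')(E) = Mul(-4, 5) = -20)
Function('t')(o) = Add(-13, o) (Function('t')(o) = Add(o, Mul(-1, 13)) = Add(o, -13) = Add(-13, o))
Add(Function('t')(Function('P')(4)), 48468) = Add(Add(-13, -20), 48468) = Add(-33, 48468) = 48435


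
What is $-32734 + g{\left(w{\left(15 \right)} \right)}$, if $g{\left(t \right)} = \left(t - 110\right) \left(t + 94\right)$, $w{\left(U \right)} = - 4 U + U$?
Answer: $-40329$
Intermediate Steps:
$w{\left(U \right)} = - 3 U$
$g{\left(t \right)} = \left(-110 + t\right) \left(94 + t\right)$
$-32734 + g{\left(w{\left(15 \right)} \right)} = -32734 - \left(10340 - 2025 + 16 \left(-3\right) 15\right) = -32734 - \left(9620 - 2025\right) = -32734 + \left(-10340 + 2025 + 720\right) = -32734 - 7595 = -40329$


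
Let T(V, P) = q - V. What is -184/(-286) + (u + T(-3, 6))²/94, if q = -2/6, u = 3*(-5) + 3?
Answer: 94972/60489 ≈ 1.5701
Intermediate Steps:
u = -12 (u = -15 + 3 = -12)
q = -⅓ (q = -2*⅙ = -⅓ ≈ -0.33333)
T(V, P) = -⅓ - V
-184/(-286) + (u + T(-3, 6))²/94 = -184/(-286) + (-12 + (-⅓ - 1*(-3)))²/94 = -184*(-1/286) + (-12 + (-⅓ + 3))²*(1/94) = 92/143 + (-12 + 8/3)²*(1/94) = 92/143 + (-28/3)²*(1/94) = 92/143 + (784/9)*(1/94) = 92/143 + 392/423 = 94972/60489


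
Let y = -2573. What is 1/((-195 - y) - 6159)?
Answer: -1/3781 ≈ -0.00026448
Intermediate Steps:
1/((-195 - y) - 6159) = 1/((-195 - 1*(-2573)) - 6159) = 1/((-195 + 2573) - 6159) = 1/(2378 - 6159) = 1/(-3781) = -1/3781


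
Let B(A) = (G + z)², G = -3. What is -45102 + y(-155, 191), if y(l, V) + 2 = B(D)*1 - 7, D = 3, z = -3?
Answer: -45075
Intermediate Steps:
B(A) = 36 (B(A) = (-3 - 3)² = (-6)² = 36)
y(l, V) = 27 (y(l, V) = -2 + (36*1 - 7) = -2 + (36 - 7) = -2 + 29 = 27)
-45102 + y(-155, 191) = -45102 + 27 = -45075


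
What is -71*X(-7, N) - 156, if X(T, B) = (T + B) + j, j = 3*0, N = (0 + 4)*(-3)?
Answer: 1193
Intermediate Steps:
N = -12 (N = 4*(-3) = -12)
j = 0
X(T, B) = B + T (X(T, B) = (T + B) + 0 = (B + T) + 0 = B + T)
-71*X(-7, N) - 156 = -71*(-12 - 7) - 156 = -71*(-19) - 156 = 1349 - 156 = 1193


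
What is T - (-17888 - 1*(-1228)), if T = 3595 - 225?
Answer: 20030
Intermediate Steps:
T = 3370
T - (-17888 - 1*(-1228)) = 3370 - (-17888 - 1*(-1228)) = 3370 - (-17888 + 1228) = 3370 - 1*(-16660) = 3370 + 16660 = 20030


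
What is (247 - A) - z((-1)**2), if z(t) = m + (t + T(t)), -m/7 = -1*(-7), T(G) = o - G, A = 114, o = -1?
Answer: 183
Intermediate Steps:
T(G) = -1 - G
m = -49 (m = -(-7)*(-7) = -7*7 = -49)
z(t) = -50 (z(t) = -49 + (t + (-1 - t)) = -49 - 1 = -50)
(247 - A) - z((-1)**2) = (247 - 1*114) - 1*(-50) = (247 - 114) + 50 = 133 + 50 = 183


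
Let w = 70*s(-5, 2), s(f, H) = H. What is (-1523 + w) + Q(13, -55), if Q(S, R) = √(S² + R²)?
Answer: -1383 + √3194 ≈ -1326.5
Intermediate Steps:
Q(S, R) = √(R² + S²)
w = 140 (w = 70*2 = 140)
(-1523 + w) + Q(13, -55) = (-1523 + 140) + √((-55)² + 13²) = -1383 + √(3025 + 169) = -1383 + √3194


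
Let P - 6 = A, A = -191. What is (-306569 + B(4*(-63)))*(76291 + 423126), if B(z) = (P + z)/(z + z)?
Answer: -77165089972363/504 ≈ -1.5311e+11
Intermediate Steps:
P = -185 (P = 6 - 191 = -185)
B(z) = (-185 + z)/(2*z) (B(z) = (-185 + z)/(z + z) = (-185 + z)/((2*z)) = (-185 + z)*(1/(2*z)) = (-185 + z)/(2*z))
(-306569 + B(4*(-63)))*(76291 + 423126) = (-306569 + (-185 + 4*(-63))/(2*((4*(-63)))))*(76291 + 423126) = (-306569 + (½)*(-185 - 252)/(-252))*499417 = (-306569 + (½)*(-1/252)*(-437))*499417 = (-306569 + 437/504)*499417 = -154510339/504*499417 = -77165089972363/504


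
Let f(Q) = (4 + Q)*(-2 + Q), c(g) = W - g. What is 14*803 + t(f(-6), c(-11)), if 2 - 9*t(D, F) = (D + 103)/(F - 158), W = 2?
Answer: 14671219/1305 ≈ 11242.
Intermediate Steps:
c(g) = 2 - g
f(Q) = (-2 + Q)*(4 + Q)
t(D, F) = 2/9 - (103 + D)/(9*(-158 + F)) (t(D, F) = 2/9 - (D + 103)/(9*(F - 158)) = 2/9 - (103 + D)/(9*(-158 + F)))
14*803 + t(f(-6), c(-11)) = 14*803 + (-419 - (-8 + (-6)² + 2*(-6)) + 2*(2 - 1*(-11)))/(9*(-158 + (2 - 1*(-11)))) = 11242 + (-419 - (-8 + 36 - 12) + 2*(2 + 11))/(9*(-158 + (2 + 11))) = 11242 + (-419 - 1*16 + 2*13)/(9*(-158 + 13)) = 11242 + (⅑)*(-419 - 16 + 26)/(-145) = 11242 + (⅑)*(-1/145)*(-409) = 11242 + 409/1305 = 14671219/1305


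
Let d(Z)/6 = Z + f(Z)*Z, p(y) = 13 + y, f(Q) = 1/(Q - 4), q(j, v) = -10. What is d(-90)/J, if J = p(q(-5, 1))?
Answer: -8370/47 ≈ -178.09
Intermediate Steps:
f(Q) = 1/(-4 + Q)
d(Z) = 6*Z + 6*Z/(-4 + Z) (d(Z) = 6*(Z + Z/(-4 + Z)) = 6*Z + 6*Z/(-4 + Z))
J = 3 (J = 13 - 10 = 3)
d(-90)/J = (6*(-90)*(-3 - 90)/(-4 - 90))/3 = (6*(-90)*(-93)/(-94))*(⅓) = (6*(-90)*(-1/94)*(-93))*(⅓) = -25110/47*⅓ = -8370/47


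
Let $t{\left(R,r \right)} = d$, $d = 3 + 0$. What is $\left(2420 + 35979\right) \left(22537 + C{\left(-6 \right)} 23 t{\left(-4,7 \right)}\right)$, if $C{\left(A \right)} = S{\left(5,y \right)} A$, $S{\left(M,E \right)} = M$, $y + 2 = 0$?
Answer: $785912333$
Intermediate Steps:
$y = -2$ ($y = -2 + 0 = -2$)
$d = 3$
$t{\left(R,r \right)} = 3$
$C{\left(A \right)} = 5 A$
$\left(2420 + 35979\right) \left(22537 + C{\left(-6 \right)} 23 t{\left(-4,7 \right)}\right) = \left(2420 + 35979\right) \left(22537 + 5 \left(-6\right) 23 \cdot 3\right) = 38399 \left(22537 + \left(-30\right) 23 \cdot 3\right) = 38399 \left(22537 - 2070\right) = 38399 \cdot 20467 = 785912333$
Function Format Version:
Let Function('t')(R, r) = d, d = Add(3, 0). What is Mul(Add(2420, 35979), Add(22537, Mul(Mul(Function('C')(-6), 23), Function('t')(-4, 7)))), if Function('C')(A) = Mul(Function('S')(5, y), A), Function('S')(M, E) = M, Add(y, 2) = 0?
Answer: 785912333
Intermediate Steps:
y = -2 (y = Add(-2, 0) = -2)
d = 3
Function('t')(R, r) = 3
Function('C')(A) = Mul(5, A)
Mul(Add(2420, 35979), Add(22537, Mul(Mul(Function('C')(-6), 23), Function('t')(-4, 7)))) = Mul(Add(2420, 35979), Add(22537, Mul(Mul(Mul(5, -6), 23), 3))) = Mul(38399, Add(22537, Mul(Mul(-30, 23), 3))) = Mul(38399, Add(22537, Mul(-690, 3))) = Mul(38399, Add(22537, -2070)) = Mul(38399, 20467) = 785912333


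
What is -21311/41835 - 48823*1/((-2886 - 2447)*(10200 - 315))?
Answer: -4984014178/9801792683 ≈ -0.50848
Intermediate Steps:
-21311/41835 - 48823*1/((-2886 - 2447)*(10200 - 315)) = -21311*1/41835 - 48823/(9885*(-5333)) = -21311/41835 - 48823/(-52716705) = -21311/41835 - 48823*(-1/52716705) = -21311/41835 + 48823/52716705 = -4984014178/9801792683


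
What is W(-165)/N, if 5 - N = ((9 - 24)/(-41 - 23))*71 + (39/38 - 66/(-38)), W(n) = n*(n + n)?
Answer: -13242240/3503 ≈ -3780.3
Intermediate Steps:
W(n) = 2*n**2 (W(n) = n*(2*n) = 2*n**2)
N = -17515/1216 (N = 5 - (((9 - 24)/(-41 - 23))*71 + (39/38 - 66/(-38))) = 5 - (-15/(-64)*71 + (39*(1/38) - 66*(-1/38))) = 5 - (-15*(-1/64)*71 + (39/38 + 33/19)) = 5 - ((15/64)*71 + 105/38) = 5 - (1065/64 + 105/38) = 5 - 1*23595/1216 = 5 - 23595/1216 = -17515/1216 ≈ -14.404)
W(-165)/N = (2*(-165)**2)/(-17515/1216) = (2*27225)*(-1216/17515) = 54450*(-1216/17515) = -13242240/3503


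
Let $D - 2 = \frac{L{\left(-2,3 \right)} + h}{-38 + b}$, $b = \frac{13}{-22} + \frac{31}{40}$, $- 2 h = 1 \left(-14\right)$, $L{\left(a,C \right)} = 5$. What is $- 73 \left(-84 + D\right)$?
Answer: $\frac{99986494}{16639} \approx 6009.2$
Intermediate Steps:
$h = 7$ ($h = - \frac{1 \left(-14\right)}{2} = \left(- \frac{1}{2}\right) \left(-14\right) = 7$)
$b = \frac{81}{440}$ ($b = 13 \left(- \frac{1}{22}\right) + 31 \cdot \frac{1}{40} = - \frac{13}{22} + \frac{31}{40} = \frac{81}{440} \approx 0.18409$)
$D = \frac{27998}{16639}$ ($D = 2 + \frac{5 + 7}{-38 + \frac{81}{440}} = 2 + \frac{12}{- \frac{16639}{440}} = 2 + 12 \left(- \frac{440}{16639}\right) = 2 - \frac{5280}{16639} = \frac{27998}{16639} \approx 1.6827$)
$- 73 \left(-84 + D\right) = - 73 \left(-84 + \frac{27998}{16639}\right) = \left(-73\right) \left(- \frac{1369678}{16639}\right) = \frac{99986494}{16639}$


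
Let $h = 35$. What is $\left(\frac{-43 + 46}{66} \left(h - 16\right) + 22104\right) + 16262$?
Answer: $\frac{844071}{22} \approx 38367.0$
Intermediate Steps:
$\left(\frac{-43 + 46}{66} \left(h - 16\right) + 22104\right) + 16262 = \left(\frac{-43 + 46}{66} \left(35 - 16\right) + 22104\right) + 16262 = \left(3 \cdot \frac{1}{66} \cdot 19 + 22104\right) + 16262 = \left(\frac{1}{22} \cdot 19 + 22104\right) + 16262 = \left(\frac{19}{22} + 22104\right) + 16262 = \frac{486307}{22} + 16262 = \frac{844071}{22}$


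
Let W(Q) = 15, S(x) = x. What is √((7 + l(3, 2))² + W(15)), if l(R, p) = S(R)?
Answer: √115 ≈ 10.724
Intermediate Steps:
l(R, p) = R
√((7 + l(3, 2))² + W(15)) = √((7 + 3)² + 15) = √(10² + 15) = √(100 + 15) = √115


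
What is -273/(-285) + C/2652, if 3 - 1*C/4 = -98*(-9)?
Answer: -7724/20995 ≈ -0.36790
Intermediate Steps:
C = -3516 (C = 12 - (-392)*(-9) = 12 - 4*882 = 12 - 3528 = -3516)
-273/(-285) + C/2652 = -273/(-285) - 3516/2652 = -273*(-1/285) - 3516*1/2652 = 91/95 - 293/221 = -7724/20995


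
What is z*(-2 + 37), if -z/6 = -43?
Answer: 9030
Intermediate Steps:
z = 258 (z = -6*(-43) = 258)
z*(-2 + 37) = 258*(-2 + 37) = 258*35 = 9030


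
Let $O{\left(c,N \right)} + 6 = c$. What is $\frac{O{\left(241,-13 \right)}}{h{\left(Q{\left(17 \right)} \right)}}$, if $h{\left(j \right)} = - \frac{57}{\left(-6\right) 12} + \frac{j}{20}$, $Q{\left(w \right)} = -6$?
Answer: $\frac{28200}{59} \approx 477.97$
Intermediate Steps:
$O{\left(c,N \right)} = -6 + c$
$h{\left(j \right)} = \frac{19}{24} + \frac{j}{20}$ ($h{\left(j \right)} = - \frac{57}{-72} + j \frac{1}{20} = \left(-57\right) \left(- \frac{1}{72}\right) + \frac{j}{20} = \frac{19}{24} + \frac{j}{20}$)
$\frac{O{\left(241,-13 \right)}}{h{\left(Q{\left(17 \right)} \right)}} = \frac{-6 + 241}{\frac{19}{24} + \frac{1}{20} \left(-6\right)} = \frac{235}{\frac{19}{24} - \frac{3}{10}} = \frac{235}{\frac{59}{120}} = 235 \cdot \frac{120}{59} = \frac{28200}{59}$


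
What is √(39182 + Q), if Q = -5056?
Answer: √34126 ≈ 184.73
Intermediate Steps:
√(39182 + Q) = √(39182 - 5056) = √34126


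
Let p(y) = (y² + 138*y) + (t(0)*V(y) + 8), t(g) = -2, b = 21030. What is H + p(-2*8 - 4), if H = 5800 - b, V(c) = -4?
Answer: -17574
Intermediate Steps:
H = -15230 (H = 5800 - 1*21030 = 5800 - 21030 = -15230)
p(y) = 16 + y² + 138*y (p(y) = (y² + 138*y) + (-2*(-4) + 8) = (y² + 138*y) + (8 + 8) = (y² + 138*y) + 16 = 16 + y² + 138*y)
H + p(-2*8 - 4) = -15230 + (16 + (-2*8 - 4)² + 138*(-2*8 - 4)) = -15230 + (16 + (-16 - 4)² + 138*(-16 - 4)) = -15230 + (16 + (-20)² + 138*(-20)) = -15230 + (16 + 400 - 2760) = -15230 - 2344 = -17574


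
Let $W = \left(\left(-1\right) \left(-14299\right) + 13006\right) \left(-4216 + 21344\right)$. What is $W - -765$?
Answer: $467680805$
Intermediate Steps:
$W = 467680040$ ($W = \left(14299 + 13006\right) 17128 = 27305 \cdot 17128 = 467680040$)
$W - -765 = 467680040 - -765 = 467680040 + 765 = 467680805$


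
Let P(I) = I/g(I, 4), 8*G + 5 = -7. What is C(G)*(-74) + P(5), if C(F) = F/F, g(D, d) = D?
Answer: -73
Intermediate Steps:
G = -3/2 (G = -5/8 + (1/8)*(-7) = -5/8 - 7/8 = -3/2 ≈ -1.5000)
P(I) = 1 (P(I) = I/I = 1)
C(F) = 1
C(G)*(-74) + P(5) = 1*(-74) + 1 = -74 + 1 = -73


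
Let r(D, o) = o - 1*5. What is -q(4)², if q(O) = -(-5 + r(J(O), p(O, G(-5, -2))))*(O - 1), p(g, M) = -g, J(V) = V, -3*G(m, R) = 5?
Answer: -1764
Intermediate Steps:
G(m, R) = -5/3 (G(m, R) = -⅓*5 = -5/3)
r(D, o) = -5 + o (r(D, o) = o - 5 = -5 + o)
q(O) = -(-1 + O)*(-10 - O) (q(O) = -(-5 + (-5 - O))*(O - 1) = -(-10 - O)*(-1 + O) = -(-1 + O)*(-10 - O))
-q(4)² = -(-10 + 4² + 9*4)² = -(-10 + 16 + 36)² = -1*42² = -1*1764 = -1764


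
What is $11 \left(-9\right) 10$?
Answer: $-990$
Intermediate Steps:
$11 \left(-9\right) 10 = \left(-99\right) 10 = -990$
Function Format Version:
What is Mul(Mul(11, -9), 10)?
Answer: -990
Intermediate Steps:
Mul(Mul(11, -9), 10) = Mul(-99, 10) = -990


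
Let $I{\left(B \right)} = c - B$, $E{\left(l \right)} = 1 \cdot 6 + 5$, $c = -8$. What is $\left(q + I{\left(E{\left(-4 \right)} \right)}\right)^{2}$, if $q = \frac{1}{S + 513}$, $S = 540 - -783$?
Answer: $\frac{1216823689}{3370896} \approx 360.98$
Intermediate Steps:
$E{\left(l \right)} = 11$ ($E{\left(l \right)} = 6 + 5 = 11$)
$S = 1323$ ($S = 540 + 783 = 1323$)
$I{\left(B \right)} = -8 - B$
$q = \frac{1}{1836}$ ($q = \frac{1}{1323 + 513} = \frac{1}{1836} \approx 0.00054466$)
$\left(q + I{\left(E{\left(-4 \right)} \right)}\right)^{2} = \left(\frac{1}{1836} - 19\right)^{2} = \left(- \frac{34883}{1836}\right)^{2} = \frac{1216823689}{3370896}$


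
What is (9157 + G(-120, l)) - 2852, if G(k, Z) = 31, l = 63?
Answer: 6336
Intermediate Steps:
(9157 + G(-120, l)) - 2852 = (9157 + 31) - 2852 = 9188 - 2852 = 6336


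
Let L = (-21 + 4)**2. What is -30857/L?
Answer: -30857/289 ≈ -106.77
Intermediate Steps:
L = 289 (L = (-17)**2 = 289)
-30857/L = -30857/289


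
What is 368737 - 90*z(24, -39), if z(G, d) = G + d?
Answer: 370087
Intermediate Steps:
368737 - 90*z(24, -39) = 368737 - 90*(24 - 39) = 368737 - 90*(-15) = 368737 + 1350 = 370087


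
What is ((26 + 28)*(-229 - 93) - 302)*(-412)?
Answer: 7288280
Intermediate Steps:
((26 + 28)*(-229 - 93) - 302)*(-412) = (54*(-322) - 302)*(-412) = (-17388 - 302)*(-412) = -17690*(-412) = 7288280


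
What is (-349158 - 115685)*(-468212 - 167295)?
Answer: 295410980401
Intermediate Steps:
(-349158 - 115685)*(-468212 - 167295) = -464843*(-635507) = 295410980401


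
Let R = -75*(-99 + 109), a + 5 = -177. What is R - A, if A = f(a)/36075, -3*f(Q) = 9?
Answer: -9018749/12025 ≈ -750.00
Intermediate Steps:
a = -182 (a = -5 - 177 = -182)
R = -750 (R = -75*10 = -750)
f(Q) = -3 (f(Q) = -⅓*9 = -3)
A = -1/12025 (A = -3/36075 = -3*1/36075 = -1/12025 ≈ -8.3160e-5)
R - A = -750 - 1*(-1/12025) = -750 + 1/12025 = -9018749/12025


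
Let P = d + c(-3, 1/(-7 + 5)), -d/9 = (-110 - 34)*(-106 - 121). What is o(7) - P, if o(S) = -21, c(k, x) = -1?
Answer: 294172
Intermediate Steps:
d = -294192 (d = -9*(-110 - 34)*(-106 - 121) = -(-1296)*(-227) = -9*32688 = -294192)
P = -294193 (P = -294192 - 1 = -294193)
o(7) - P = -21 - 1*(-294193) = -21 + 294193 = 294172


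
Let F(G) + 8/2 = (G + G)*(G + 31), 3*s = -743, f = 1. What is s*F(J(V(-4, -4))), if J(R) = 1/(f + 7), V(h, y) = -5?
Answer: -89903/96 ≈ -936.49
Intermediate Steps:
s = -743/3 (s = (1/3)*(-743) = -743/3 ≈ -247.67)
J(R) = 1/8 (J(R) = 1/(1 + 7) = 1/8)
F(G) = -4 + 2*G*(31 + G) (F(G) = -4 + (G + G)*(G + 31) = -4 + (2*G)*(31 + G) = -4 + 2*G*(31 + G))
s*F(J(V(-4, -4))) = -743*(-4 + 2*(1/8)**2 + 62*(1/8))/3 = -743*(-4 + 2*(1/64) + 31/4)/3 = -743*(-4 + 1/32 + 31/4)/3 = -743/3*121/32 = -89903/96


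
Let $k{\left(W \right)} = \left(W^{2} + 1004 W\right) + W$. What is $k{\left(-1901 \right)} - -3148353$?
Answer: $4851649$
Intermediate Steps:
$k{\left(W \right)} = W^{2} + 1005 W$
$k{\left(-1901 \right)} - -3148353 = - 1901 \left(1005 - 1901\right) - -3148353 = \left(-1901\right) \left(-896\right) + 3148353 = 1703296 + 3148353 = 4851649$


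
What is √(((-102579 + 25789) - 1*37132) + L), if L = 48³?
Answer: 3*I*√370 ≈ 57.706*I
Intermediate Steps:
L = 110592
√(((-102579 + 25789) - 1*37132) + L) = √(((-102579 + 25789) - 1*37132) + 110592) = √((-76790 - 37132) + 110592) = √(-113922 + 110592) = √(-3330) = 3*I*√370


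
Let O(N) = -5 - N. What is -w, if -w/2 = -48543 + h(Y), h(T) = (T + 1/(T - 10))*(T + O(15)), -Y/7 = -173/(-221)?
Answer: -16174413622182/167085061 ≈ -96804.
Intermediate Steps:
Y = -1211/221 (Y = -(-1211)/(-221) = -(-1211)*(-1)/221 = -7*173/221 = -1211/221 ≈ -5.4796)
h(T) = (-20 + T)*(T + 1/(-10 + T)) (h(T) = (T + 1/(T - 10))*(T + (-5 - 1*15)) = (T + 1/(-10 + T))*(T + (-5 - 15)) = (T + 1/(-10 + T))*(T - 20) = (T + 1/(-10 + T))*(-20 + T) = (-20 + T)*(T + 1/(-10 + T)))
w = 16174413622182/167085061 (w = -2*(-48543 + (-20 + (-1211/221)³ - 30*(-1211/221)² + 201*(-1211/221))/(-10 - 1211/221)) = -2*(-48543 + (-20 - 1775956931/10793861 - 30*1466521/48841 - 243411/221)/(-3421/221)) = -2*(-48543 - 221*(-20 - 1775956931/10793861 - 43995630/48841 - 243411/221)/3421) = -2*(-48543 - 221/3421*(-23603305032/10793861)) = -2*(-48543 + 23603305032/167085061) = -2*(-8087206811091/167085061) = 16174413622182/167085061 ≈ 96804.)
-w = -1*16174413622182/167085061 = -16174413622182/167085061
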